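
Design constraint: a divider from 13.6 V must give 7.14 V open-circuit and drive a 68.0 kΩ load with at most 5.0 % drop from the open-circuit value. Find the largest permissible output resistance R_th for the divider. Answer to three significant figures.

R_th ≤ 3.58 kΩ

Loading drop = R_th/(R_th + R_L) ≤ 0.0500, so R_th ≤ R_L · ε/(1−ε) = 68.0 kΩ × 0.0500/0.9500 = 3.58 kΩ.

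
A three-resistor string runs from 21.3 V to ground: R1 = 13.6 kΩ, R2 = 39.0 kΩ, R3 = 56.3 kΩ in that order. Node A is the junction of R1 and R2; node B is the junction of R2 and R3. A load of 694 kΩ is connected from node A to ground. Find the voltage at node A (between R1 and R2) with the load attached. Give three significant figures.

Below node A the series string R2+R3 = 95.30 kΩ sits in parallel with the 694 kΩ load: 83.79 kΩ.
V_A = 21.3 × 83.79/(13.6 + 83.79) = 18.3 V.

V ≈ 18.3 V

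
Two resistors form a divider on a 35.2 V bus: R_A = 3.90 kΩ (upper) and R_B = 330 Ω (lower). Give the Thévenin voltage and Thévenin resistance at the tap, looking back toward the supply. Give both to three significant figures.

V_th = 2.75 V, R_th = 304 Ω

V_th is the open-circuit tap voltage: 35.2 × 330/(3900 + 330) = 2.75 V.
With the supply zeroed, R_A and R_B appear in parallel from the tap: R_th = R_A‖R_B = (3900 × 330)/4230 = 304 Ω.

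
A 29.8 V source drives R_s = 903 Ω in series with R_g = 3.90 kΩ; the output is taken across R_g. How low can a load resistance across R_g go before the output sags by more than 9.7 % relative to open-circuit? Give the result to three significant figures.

R_L(min) ≈ 6.83 kΩ

Output resistance R_th = R_s‖R_g = (903 × 3900)/4803 = 733.2 Ω.
The fractional drop is R_th/(R_th + R_L); requiring this ≤ 0.0970 gives R_L ≥ R_th(1/0.0970 − 1) = 733.2 × 9.309 = 6.83 kΩ.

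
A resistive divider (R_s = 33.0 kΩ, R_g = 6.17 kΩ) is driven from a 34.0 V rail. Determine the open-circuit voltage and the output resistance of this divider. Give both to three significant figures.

V_th is the open-circuit tap voltage: 34.0 × 6.17/(33.0 + 6.17) = 5.36 V.
With the supply zeroed, R_s and R_g appear in parallel from the tap: R_th = R_s‖R_g = (33.0 × 6.17)/39.17 = 5.20 kΩ.

V_th = 5.36 V, R_th = 5.20 kΩ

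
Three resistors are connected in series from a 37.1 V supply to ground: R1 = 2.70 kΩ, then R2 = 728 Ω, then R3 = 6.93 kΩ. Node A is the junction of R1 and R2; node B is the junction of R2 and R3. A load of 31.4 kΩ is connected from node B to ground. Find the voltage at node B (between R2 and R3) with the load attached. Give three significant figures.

At node B, R3 is in parallel with the load: R3‖R_L = 5677 Ω.
Below node A the resistance is R2 + (R3‖R_L) = 6405 Ω, so V_A = 37.1 × 6405/9105 = 26.10 V.
Then V_B = V_A × (R3‖R_L)/(R2 + R3‖R_L) = 26.10 × 5677/6405 = 23.1 V.

V ≈ 23.1 V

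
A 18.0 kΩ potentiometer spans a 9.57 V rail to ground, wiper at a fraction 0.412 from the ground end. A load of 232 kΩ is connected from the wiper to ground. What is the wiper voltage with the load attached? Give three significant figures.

The wiper splits the pot into (1−α)R = 10.58 kΩ above and αR = 7.416 kΩ below.
Lower section ‖ load = 7.186 kΩ.
V_wiper = 9.57 × 7.186/(10.58 + 7.186) = 3.87 V.

V ≈ 3.87 V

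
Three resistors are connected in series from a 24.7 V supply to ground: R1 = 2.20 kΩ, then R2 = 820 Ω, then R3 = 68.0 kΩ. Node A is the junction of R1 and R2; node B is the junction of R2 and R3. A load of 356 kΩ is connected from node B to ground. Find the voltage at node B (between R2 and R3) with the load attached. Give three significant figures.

At node B, R3 is in parallel with the load: R3‖R_L = 57090 Ω.
Below node A the resistance is R2 + (R3‖R_L) = 57910 Ω, so V_A = 24.7 × 57910/60110 = 23.80 V.
Then V_B = V_A × (R3‖R_L)/(R2 + R3‖R_L) = 23.80 × 57090/57910 = 23.5 V.

V ≈ 23.5 V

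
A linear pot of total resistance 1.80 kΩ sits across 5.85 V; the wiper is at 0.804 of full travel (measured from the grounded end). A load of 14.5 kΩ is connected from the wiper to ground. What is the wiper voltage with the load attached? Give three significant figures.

The wiper splits the pot into (1−α)R = 352.8 Ω above and αR = 1447 Ω below.
Lower section ‖ load = 1316 Ω.
V_wiper = 5.85 × 1316/(352.8 + 1316) = 4.61 V.

V ≈ 4.61 V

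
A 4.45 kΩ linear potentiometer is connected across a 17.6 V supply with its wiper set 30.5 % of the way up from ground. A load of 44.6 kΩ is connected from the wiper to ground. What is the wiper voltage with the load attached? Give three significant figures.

The wiper splits the pot into (1−α)R = 3.093 kΩ above and αR = 1.357 kΩ below.
Lower section ‖ load = 1.317 kΩ.
V_wiper = 17.6 × 1.317/(3.093 + 1.317) = 5.26 V.

V ≈ 5.26 V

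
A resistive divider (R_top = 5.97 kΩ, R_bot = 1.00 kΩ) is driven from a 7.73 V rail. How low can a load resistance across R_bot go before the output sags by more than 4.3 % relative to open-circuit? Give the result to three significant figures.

R_L(min) ≈ 19.1 kΩ

Output resistance R_th = R_top‖R_bot = (5970 × 1000)/6970 = 856.5 Ω.
The fractional drop is R_th/(R_th + R_L); requiring this ≤ 0.0430 gives R_L ≥ R_th(1/0.0430 − 1) = 856.5 × 22.26 = 19.1 kΩ.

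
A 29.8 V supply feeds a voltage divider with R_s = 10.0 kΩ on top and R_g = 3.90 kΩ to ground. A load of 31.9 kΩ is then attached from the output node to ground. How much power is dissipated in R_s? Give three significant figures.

Total resistance from the source is R_s + (R_g‖R_L) = 13.48 kΩ, so I = 29.8/13.48 kΩ = 2.211 mA.
P = I²·R_s = (2.211 mA)² × 10.0 kΩ = 48.9 mW.

P ≈ 48.9 mW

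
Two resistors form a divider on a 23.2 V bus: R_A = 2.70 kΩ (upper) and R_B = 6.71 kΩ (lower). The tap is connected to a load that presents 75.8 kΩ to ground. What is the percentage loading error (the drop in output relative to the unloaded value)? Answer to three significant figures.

2.48 %

The divider's output (Thévenin) resistance is R_A‖R_B = 1.925 kΩ.
Fractional drop under load = R_th/(R_th + R_L) = 1.925 / (1.925 + 75.8) = 0.02477.
So the output falls by 2.48 %.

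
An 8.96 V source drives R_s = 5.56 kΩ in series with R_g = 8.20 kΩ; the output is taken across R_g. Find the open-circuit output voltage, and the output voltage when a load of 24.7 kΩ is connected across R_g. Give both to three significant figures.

Open-circuit: V = 8.96 × 8.20/(5.56 + 8.20) = 5.34 V.
With the load, R_g becomes R_g‖R_L = 6.156 kΩ, so V = 8.96 × 6.156/11.72 = 4.71 V.

Unloaded: 5.34 V; loaded: 4.71 V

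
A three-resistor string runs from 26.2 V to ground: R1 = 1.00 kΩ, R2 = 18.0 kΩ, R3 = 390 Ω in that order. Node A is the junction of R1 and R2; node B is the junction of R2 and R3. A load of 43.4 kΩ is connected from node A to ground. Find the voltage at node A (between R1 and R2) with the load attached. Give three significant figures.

Below node A the series string R2+R3 = 18390 Ω sits in parallel with the 43400 Ω load: 12920 Ω.
V_A = 26.2 × 12920/(1000 + 12920) = 24.3 V.

V ≈ 24.3 V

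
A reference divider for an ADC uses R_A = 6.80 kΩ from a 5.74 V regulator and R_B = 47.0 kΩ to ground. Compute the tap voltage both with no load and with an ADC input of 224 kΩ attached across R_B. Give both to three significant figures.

Open-circuit: V = 5.74 × 47.0/(6.80 + 47.0) = 5.01 V.
With the load, R_B becomes R_B‖R_L = 38.85 kΩ, so V = 5.74 × 38.85/45.65 = 4.88 V.

Unloaded: 5.01 V; loaded: 4.88 V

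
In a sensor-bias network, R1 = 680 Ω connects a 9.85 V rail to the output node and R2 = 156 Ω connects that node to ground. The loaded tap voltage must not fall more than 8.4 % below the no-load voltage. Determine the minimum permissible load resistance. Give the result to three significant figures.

Output resistance R_th = R1‖R2 = (680 × 156)/836.0 = 126.9 Ω.
The fractional drop is R_th/(R_th + R_L); requiring this ≤ 0.0840 gives R_L ≥ R_th(1/0.0840 − 1) = 126.9 × 10.90 = 1.38 kΩ.

R_L(min) ≈ 1.38 kΩ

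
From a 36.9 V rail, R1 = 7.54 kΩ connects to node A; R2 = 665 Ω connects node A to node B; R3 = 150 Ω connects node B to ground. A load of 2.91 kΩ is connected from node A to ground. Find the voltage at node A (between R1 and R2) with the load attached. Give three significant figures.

V ≈ 2.87 V

Below node A the series string R2+R3 = 815.0 Ω sits in parallel with the 2910 Ω load: 636.7 Ω.
V_A = 36.9 × 636.7/(7540 + 636.7) = 2.87 V.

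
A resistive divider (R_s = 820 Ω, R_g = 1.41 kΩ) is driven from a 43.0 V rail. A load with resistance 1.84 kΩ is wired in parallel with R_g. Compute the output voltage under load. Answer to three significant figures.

V_out ≈ 21.2 V

The load sits in parallel with R_g: R_g‖R_L = (1410 × 1840) / (1410 + 1840) = 798.3 Ω.
V_out = 43.0 × 798.3 / (820 + 798.3) = 43.0 × 798.3/1618 = 21.2 V.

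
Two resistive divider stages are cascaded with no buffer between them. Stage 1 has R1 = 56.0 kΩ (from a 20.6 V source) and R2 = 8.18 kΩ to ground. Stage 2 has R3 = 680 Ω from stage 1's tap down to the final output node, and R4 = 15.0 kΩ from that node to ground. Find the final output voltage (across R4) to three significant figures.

V_out ≈ 1.73 V

Stage 2 presents R3+R4 = 15680 Ω as a load on stage 1's tap.
Stage 1's lower leg becomes R2‖(R3+R4) = 5376 Ω, so V_mid = 20.6 × 5376/61380 = 1.804 V.
Stage 2 is itself unloaded: V_out = V_mid × R4/(R3+R4) = 1.804 × 15000/15680 = 1.73 V.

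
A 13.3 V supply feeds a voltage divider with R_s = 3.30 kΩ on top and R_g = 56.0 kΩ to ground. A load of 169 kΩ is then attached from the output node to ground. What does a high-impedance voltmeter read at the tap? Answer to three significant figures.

V_out ≈ 12.3 V

The load sits in parallel with R_g: R_g‖R_L = (56.0 × 169) / (56.0 + 169) = 42.06 kΩ.
V_out = 13.3 × 42.06 / (3.30 + 42.06) = 13.3 × 42.06/45.36 = 12.3 V.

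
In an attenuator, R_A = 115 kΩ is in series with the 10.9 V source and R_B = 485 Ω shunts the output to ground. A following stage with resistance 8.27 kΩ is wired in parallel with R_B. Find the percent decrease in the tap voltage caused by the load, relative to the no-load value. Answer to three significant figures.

5.52 %

The divider's output (Thévenin) resistance is R_A‖R_B = 483.0 Ω.
Fractional drop under load = R_th/(R_th + R_L) = 483.0 / (483.0 + 8270) = 0.05518.
So the output falls by 5.52 %.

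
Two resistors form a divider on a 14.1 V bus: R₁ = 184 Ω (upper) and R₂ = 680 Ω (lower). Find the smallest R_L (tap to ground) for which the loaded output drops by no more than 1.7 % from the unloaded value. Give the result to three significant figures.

Output resistance R_th = R₁‖R₂ = (184 × 680)/864.0 = 144.8 Ω.
The fractional drop is R_th/(R_th + R_L); requiring this ≤ 0.0170 gives R_L ≥ R_th(1/0.0170 − 1) = 144.8 × 57.82 = 8.37 kΩ.

R_L(min) ≈ 8.37 kΩ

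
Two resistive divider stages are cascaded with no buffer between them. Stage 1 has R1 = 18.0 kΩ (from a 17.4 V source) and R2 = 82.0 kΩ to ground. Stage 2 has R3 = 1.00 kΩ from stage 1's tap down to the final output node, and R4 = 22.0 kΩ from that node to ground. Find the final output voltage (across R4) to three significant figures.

Stage 2 presents R3+R4 = 23.00 kΩ as a load on stage 1's tap.
Stage 1's lower leg becomes R2‖(R3+R4) = 17.96 kΩ, so V_mid = 17.4 × 17.96/35.96 = 8.691 V.
Stage 2 is itself unloaded: V_out = V_mid × R4/(R3+R4) = 8.691 × 22.0/23.00 = 8.31 V.

V_out ≈ 8.31 V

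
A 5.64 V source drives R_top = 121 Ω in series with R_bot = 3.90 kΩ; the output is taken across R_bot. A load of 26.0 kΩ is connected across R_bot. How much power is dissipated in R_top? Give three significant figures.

P ≈ 0.312 mW

Total resistance from the source is R_top + (R_bot‖R_L) = 3512 Ω, so I = 5.64/3512 Ω = 1.606 mA.
P = I²·R_top = (1.606 mA)² × 121 Ω = 0.312 mW.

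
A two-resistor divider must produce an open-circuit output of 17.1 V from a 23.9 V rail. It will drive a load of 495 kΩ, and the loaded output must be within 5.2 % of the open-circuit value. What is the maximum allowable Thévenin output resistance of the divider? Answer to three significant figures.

R_th ≤ 27.2 kΩ

Loading drop = R_th/(R_th + R_L) ≤ 0.0520, so R_th ≤ R_L · ε/(1−ε) = 495 kΩ × 0.0520/0.9480 = 27.2 kΩ.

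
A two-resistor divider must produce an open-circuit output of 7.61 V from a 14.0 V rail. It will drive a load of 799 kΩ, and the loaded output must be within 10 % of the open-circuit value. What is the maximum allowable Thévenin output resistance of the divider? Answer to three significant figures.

R_th ≤ 88.8 kΩ

Loading drop = R_th/(R_th + R_L) ≤ 0.100, so R_th ≤ R_L · ε/(1−ε) = 799 kΩ × 0.100/0.9000 = 88.8 kΩ.
(Any R1, R2 with R2/(R1+R2) = 0.544 and R1‖R2 ≤ 88.8 kΩ will meet the spec.)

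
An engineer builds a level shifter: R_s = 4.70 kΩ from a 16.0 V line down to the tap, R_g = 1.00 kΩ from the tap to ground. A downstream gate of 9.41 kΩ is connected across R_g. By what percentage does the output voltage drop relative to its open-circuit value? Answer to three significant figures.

Unloaded V = 16.0 × 1.00/5.700 = 2.8070 V.
Loaded: R_g‖R_L = 0.9039 kΩ, giving V = 16.0 × 0.9039/5.604 = 2.5809 V.
Drop = (2.8070 − 2.5809) / 2.8070 = 8.06 %.

8.06 %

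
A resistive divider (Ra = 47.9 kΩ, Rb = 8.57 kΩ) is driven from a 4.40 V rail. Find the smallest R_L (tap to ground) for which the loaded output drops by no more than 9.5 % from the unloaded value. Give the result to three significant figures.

Output resistance R_th = Ra‖Rb = (47.9 × 8.57)/56.47 = 7.269 kΩ.
The fractional drop is R_th/(R_th + R_L); requiring this ≤ 0.0950 gives R_L ≥ R_th(1/0.0950 − 1) = 7.269 × 9.526 = 69.3 kΩ.

R_L(min) ≈ 69.3 kΩ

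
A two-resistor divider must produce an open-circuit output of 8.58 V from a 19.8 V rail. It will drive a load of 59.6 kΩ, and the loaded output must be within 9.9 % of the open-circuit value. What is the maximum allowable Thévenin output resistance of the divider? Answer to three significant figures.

Loading drop = R_th/(R_th + R_L) ≤ 0.0990, so R_th ≤ R_L · ε/(1−ε) = 59.6 kΩ × 0.0990/0.9010 = 6.55 kΩ.
(Any R1, R2 with R2/(R1+R2) = 0.433 and R1‖R2 ≤ 6.55 kΩ will meet the spec.)

R_th ≤ 6.55 kΩ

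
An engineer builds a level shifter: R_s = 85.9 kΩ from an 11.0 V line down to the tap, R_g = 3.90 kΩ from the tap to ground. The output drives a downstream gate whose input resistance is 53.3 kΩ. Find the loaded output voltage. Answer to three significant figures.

V_out ≈ 0.446 V

The load sits in parallel with R_g: R_g‖R_L = (3.90 × 53.3) / (3.90 + 53.3) = 3.634 kΩ.
V_out = 11.0 × 3.634 / (85.9 + 3.634) = 11.0 × 3.634/89.53 = 0.446 V.
(Unloaded it would have been 0.478 V.)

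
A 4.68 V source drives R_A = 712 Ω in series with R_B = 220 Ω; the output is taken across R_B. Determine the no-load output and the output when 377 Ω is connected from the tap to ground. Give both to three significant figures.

Unloaded: 1.10 V; loaded: 0.764 V

Open-circuit: V = 4.68 × 220/(712 + 220) = 1.10 V.
With the load, R_B becomes R_B‖R_L = 138.9 Ω, so V = 4.68 × 138.9/850.9 = 0.764 V.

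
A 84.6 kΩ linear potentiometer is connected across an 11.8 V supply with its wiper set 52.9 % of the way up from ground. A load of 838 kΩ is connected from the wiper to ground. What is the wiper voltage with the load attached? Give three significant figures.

The wiper splits the pot into (1−α)R = 39.85 kΩ above and αR = 44.75 kΩ below.
Lower section ‖ load = 42.48 kΩ.
V_wiper = 11.8 × 42.48/(39.85 + 42.48) = 6.09 V.

V ≈ 6.09 V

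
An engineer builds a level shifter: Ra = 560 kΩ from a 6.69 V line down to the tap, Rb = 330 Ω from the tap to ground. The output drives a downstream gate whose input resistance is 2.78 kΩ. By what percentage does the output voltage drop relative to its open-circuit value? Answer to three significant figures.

10.6 %

Unloaded V = 6.69 × 330/560300 = 0.0039400 V.
Loaded: Rb‖R_L = 295.0 Ω, giving V = 6.69 × 295.0/560300 = 0.0035221 V.
Drop = (0.0039400 − 0.0035221) / 0.0039400 = 10.6 %.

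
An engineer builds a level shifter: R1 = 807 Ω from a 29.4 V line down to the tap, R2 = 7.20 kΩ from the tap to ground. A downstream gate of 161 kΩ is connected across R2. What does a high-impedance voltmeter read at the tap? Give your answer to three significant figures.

The load sits in parallel with R2: R2‖R_L = (7200 × 161000) / (7200 + 161000) = 6892 Ω.
V_out = 29.4 × 6892 / (807 + 6892) = 29.4 × 6892/7699 = 26.3 V.
(Unloaded it would have been 26.4 V.)

V_out ≈ 26.3 V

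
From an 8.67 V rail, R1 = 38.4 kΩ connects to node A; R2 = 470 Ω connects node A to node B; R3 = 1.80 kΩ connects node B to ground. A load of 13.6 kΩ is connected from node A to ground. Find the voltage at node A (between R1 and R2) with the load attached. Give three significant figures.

Below node A the series string R2+R3 = 2270 Ω sits in parallel with the 13600 Ω load: 1945 Ω.
V_A = 8.67 × 1945/(38400 + 1945) = 0.418 V.

V ≈ 0.418 V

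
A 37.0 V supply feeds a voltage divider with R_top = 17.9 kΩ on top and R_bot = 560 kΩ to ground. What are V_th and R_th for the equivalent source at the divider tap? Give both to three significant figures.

V_th is the open-circuit tap voltage: 37.0 × 560/(17.9 + 560) = 35.9 V.
With the supply zeroed, R_top and R_bot appear in parallel from the tap: R_th = R_top‖R_bot = (17.9 × 560)/577.9 = 17.3 kΩ.

V_th = 35.9 V, R_th = 17.3 kΩ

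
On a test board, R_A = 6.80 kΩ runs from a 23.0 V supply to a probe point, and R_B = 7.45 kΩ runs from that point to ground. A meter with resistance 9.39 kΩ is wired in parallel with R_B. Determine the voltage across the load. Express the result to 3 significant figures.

The load sits in parallel with R_B: R_B‖R_L = (7.45 × 9.39) / (7.45 + 9.39) = 4.154 kΩ.
V_out = 23.0 × 4.154 / (6.80 + 4.154) = 23.0 × 4.154/10.95 = 8.72 V.

V_out ≈ 8.72 V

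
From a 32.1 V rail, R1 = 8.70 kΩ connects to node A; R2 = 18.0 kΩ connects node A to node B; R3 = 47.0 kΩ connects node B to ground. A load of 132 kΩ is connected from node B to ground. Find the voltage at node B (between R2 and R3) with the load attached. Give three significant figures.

At node B, R3 is in parallel with the load: R3‖R_L = 34.66 kΩ.
Below node A the resistance is R2 + (R3‖R_L) = 52.66 kΩ, so V_A = 32.1 × 52.66/61.36 = 27.55 V.
Then V_B = V_A × (R3‖R_L)/(R2 + R3‖R_L) = 27.55 × 34.66/52.66 = 18.1 V.

V ≈ 18.1 V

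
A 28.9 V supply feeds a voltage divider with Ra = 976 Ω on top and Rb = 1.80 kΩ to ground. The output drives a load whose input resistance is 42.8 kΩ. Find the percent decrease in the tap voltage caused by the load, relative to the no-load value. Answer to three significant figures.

The divider's output (Thévenin) resistance is Ra‖Rb = 632.9 Ω.
Fractional drop under load = R_th/(R_th + R_L) = 632.9 / (632.9 + 42800) = 0.01457.
So the output falls by 1.46 %.

1.46 %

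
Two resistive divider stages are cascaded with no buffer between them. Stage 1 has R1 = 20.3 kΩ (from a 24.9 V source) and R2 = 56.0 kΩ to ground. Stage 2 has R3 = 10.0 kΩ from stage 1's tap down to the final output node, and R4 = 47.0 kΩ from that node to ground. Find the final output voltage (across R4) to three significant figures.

V_out ≈ 11.9 V

Stage 2 presents R3+R4 = 57.00 kΩ as a load on stage 1's tap.
Stage 1's lower leg becomes R2‖(R3+R4) = 28.25 kΩ, so V_mid = 24.9 × 28.25/48.55 = 14.49 V.
Stage 2 is itself unloaded: V_out = V_mid × R4/(R3+R4) = 14.49 × 47.0/57.00 = 11.9 V.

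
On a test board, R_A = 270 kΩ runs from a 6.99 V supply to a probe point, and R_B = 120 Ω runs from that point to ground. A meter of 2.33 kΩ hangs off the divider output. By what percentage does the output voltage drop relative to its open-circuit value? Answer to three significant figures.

4.90 %

The divider's output (Thévenin) resistance is R_A‖R_B = 119.9 Ω.
Fractional drop under load = R_th/(R_th + R_L) = 119.9 / (119.9 + 2330) = 0.04896.
So the output falls by 4.90 %.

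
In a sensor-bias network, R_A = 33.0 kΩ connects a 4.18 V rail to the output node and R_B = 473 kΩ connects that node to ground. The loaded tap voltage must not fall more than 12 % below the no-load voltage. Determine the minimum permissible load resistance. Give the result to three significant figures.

R_L(min) ≈ 226 kΩ

Output resistance R_th = R_A‖R_B = (33.0 × 473)/506.0 = 30.85 kΩ.
The fractional drop is R_th/(R_th + R_L); requiring this ≤ 0.120 gives R_L ≥ R_th(1/0.120 − 1) = 30.85 × 7.333 = 226 kΩ.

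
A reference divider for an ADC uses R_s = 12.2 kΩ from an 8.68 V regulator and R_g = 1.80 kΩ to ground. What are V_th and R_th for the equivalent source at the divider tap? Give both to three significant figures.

V_th is the open-circuit tap voltage: 8.68 × 1.80/(12.2 + 1.80) = 1.12 V.
With the supply zeroed, R_s and R_g appear in parallel from the tap: R_th = R_s‖R_g = (12.2 × 1.80)/14.00 = 1.57 kΩ.

V_th = 1.12 V, R_th = 1.57 kΩ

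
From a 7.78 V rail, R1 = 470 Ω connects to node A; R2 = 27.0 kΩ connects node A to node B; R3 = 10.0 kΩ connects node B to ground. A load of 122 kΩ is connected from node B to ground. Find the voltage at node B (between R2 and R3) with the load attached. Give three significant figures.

V ≈ 1.96 V

At node B, R3 is in parallel with the load: R3‖R_L = 9242 Ω.
Below node A the resistance is R2 + (R3‖R_L) = 36240 Ω, so V_A = 7.78 × 36240/36710 = 7.680 V.
Then V_B = V_A × (R3‖R_L)/(R2 + R3‖R_L) = 7.680 × 9242/36240 = 1.96 V.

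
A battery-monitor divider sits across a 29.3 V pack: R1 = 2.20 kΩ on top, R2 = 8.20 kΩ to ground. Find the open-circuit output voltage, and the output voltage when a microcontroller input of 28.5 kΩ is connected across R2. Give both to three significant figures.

Open-circuit: V = 29.3 × 8.20/(2.20 + 8.20) = 23.1 V.
With the load, R2 becomes R2‖R_L = 6.368 kΩ, so V = 29.3 × 6.368/8.568 = 21.8 V.

Unloaded: 23.1 V; loaded: 21.8 V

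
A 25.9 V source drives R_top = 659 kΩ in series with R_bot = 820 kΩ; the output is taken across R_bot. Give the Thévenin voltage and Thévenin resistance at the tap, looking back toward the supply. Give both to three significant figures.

V_th is the open-circuit tap voltage: 25.9 × 820/(659 + 820) = 14.4 V.
With the supply zeroed, R_top and R_bot appear in parallel from the tap: R_th = R_top‖R_bot = (659 × 820)/1479 = 365 kΩ.

V_th = 14.4 V, R_th = 365 kΩ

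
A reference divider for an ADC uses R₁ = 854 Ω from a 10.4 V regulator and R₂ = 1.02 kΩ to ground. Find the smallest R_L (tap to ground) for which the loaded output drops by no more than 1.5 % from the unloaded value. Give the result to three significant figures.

R_L(min) ≈ 30.5 kΩ

Output resistance R_th = R₁‖R₂ = (854 × 1020)/1874 = 464.8 Ω.
The fractional drop is R_th/(R_th + R_L); requiring this ≤ 0.0150 gives R_L ≥ R_th(1/0.0150 − 1) = 464.8 × 65.67 = 30.5 kΩ.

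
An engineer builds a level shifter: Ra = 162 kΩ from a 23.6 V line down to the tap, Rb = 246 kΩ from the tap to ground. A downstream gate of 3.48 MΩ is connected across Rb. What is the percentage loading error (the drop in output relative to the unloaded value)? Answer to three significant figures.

The divider's output (Thévenin) resistance is Ra‖Rb = 97.68 kΩ.
Fractional drop under load = R_th/(R_th + R_L) = 97.68 / (97.68 + 3480) = 0.02730.
So the output falls by 2.73 %.

2.73 %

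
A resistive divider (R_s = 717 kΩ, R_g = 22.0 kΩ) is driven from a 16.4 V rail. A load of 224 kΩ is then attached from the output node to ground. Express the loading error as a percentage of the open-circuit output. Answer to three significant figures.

8.70 %

The divider's output (Thévenin) resistance is R_s‖R_g = 21.35 kΩ.
Fractional drop under load = R_th/(R_th + R_L) = 21.35 / (21.35 + 224) = 0.08700.
So the output falls by 8.70 %.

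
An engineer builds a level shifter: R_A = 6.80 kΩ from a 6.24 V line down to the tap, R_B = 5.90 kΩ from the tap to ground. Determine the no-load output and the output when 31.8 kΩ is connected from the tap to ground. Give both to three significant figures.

Open-circuit: V = 6.24 × 5.90/(6.80 + 5.90) = 2.90 V.
With the load, R_B becomes R_B‖R_L = 4.977 kΩ, so V = 6.24 × 4.977/11.78 = 2.64 V.

Unloaded: 2.90 V; loaded: 2.64 V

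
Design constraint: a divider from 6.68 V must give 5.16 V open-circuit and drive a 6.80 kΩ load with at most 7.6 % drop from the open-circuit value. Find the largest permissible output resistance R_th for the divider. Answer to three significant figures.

Loading drop = R_th/(R_th + R_L) ≤ 0.0760, so R_th ≤ R_L · ε/(1−ε) = 6.80 kΩ × 0.0760/0.9240 = 559 Ω.

R_th ≤ 559 Ω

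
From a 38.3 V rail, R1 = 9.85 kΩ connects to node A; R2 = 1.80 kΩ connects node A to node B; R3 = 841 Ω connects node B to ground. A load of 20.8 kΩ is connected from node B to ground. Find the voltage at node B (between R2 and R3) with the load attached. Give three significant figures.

At node B, R3 is in parallel with the load: R3‖R_L = 808.3 Ω.
Below node A the resistance is R2 + (R3‖R_L) = 2608 Ω, so V_A = 38.3 × 2608/12460 = 8.019 V.
Then V_B = V_A × (R3‖R_L)/(R2 + R3‖R_L) = 8.019 × 808.3/2608 = 2.48 V.

V ≈ 2.48 V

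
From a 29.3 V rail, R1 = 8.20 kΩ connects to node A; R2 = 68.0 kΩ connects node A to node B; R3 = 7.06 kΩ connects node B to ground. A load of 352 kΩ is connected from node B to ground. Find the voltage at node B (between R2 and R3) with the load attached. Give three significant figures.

At node B, R3 is in parallel with the load: R3‖R_L = 6.921 kΩ.
Below node A the resistance is R2 + (R3‖R_L) = 74.92 kΩ, so V_A = 29.3 × 74.92/83.12 = 26.41 V.
Then V_B = V_A × (R3‖R_L)/(R2 + R3‖R_L) = 26.41 × 6.921/74.92 = 2.44 V.

V ≈ 2.44 V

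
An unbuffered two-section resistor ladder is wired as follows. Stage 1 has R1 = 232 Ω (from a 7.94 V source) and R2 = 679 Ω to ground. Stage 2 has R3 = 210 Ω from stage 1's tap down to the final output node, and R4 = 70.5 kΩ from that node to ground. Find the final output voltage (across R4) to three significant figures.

Stage 2 presents R3+R4 = 70710 Ω as a load on stage 1's tap.
Stage 1's lower leg becomes R2‖(R3+R4) = 672.5 Ω, so V_mid = 7.94 × 672.5/904.5 = 5.904 V.
Stage 2 is itself unloaded: V_out = V_mid × R4/(R3+R4) = 5.904 × 70500/70710 = 5.89 V.

V_out ≈ 5.89 V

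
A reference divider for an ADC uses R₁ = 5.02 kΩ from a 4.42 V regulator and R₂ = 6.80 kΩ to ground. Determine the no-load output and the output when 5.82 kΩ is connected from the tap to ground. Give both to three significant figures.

Unloaded: 2.54 V; loaded: 1.70 V

Open-circuit: V = 4.42 × 6.80/(5.02 + 6.80) = 2.54 V.
With the load, R₂ becomes R₂‖R_L = 3.136 kΩ, so V = 4.42 × 3.136/8.156 = 1.70 V.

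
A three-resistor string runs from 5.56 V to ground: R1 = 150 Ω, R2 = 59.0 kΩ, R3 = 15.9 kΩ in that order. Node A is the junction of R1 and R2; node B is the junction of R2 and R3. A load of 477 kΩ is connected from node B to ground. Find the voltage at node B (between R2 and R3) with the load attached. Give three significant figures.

V ≈ 1.15 V

At node B, R3 is in parallel with the load: R3‖R_L = 15390 Ω.
Below node A the resistance is R2 + (R3‖R_L) = 74390 Ω, so V_A = 5.56 × 74390/74540 = 5.549 V.
Then V_B = V_A × (R3‖R_L)/(R2 + R3‖R_L) = 5.549 × 15390/74390 = 1.15 V.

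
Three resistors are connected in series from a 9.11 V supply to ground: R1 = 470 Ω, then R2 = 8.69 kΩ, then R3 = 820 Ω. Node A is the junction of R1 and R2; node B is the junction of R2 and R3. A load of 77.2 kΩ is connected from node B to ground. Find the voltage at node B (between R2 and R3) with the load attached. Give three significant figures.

At node B, R3 is in parallel with the load: R3‖R_L = 811.4 Ω.
Below node A the resistance is R2 + (R3‖R_L) = 9501 Ω, so V_A = 9.11 × 9501/9971 = 8.681 V.
Then V_B = V_A × (R3‖R_L)/(R2 + R3‖R_L) = 8.681 × 811.4/9501 = 0.741 V.

V ≈ 0.741 V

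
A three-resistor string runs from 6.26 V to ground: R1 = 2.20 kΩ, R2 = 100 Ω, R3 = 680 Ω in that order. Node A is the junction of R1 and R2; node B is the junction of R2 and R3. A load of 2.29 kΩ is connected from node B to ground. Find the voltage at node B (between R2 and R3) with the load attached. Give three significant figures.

At node B, R3 is in parallel with the load: R3‖R_L = 524.3 Ω.
Below node A the resistance is R2 + (R3‖R_L) = 624.3 Ω, so V_A = 6.26 × 624.3/2824 = 1.384 V.
Then V_B = V_A × (R3‖R_L)/(R2 + R3‖R_L) = 1.384 × 524.3/624.3 = 1.16 V.

V ≈ 1.16 V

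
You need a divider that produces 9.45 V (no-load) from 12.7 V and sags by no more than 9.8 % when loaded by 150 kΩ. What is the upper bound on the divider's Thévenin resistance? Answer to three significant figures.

Loading drop = R_th/(R_th + R_L) ≤ 0.0980, so R_th ≤ R_L · ε/(1−ε) = 150 kΩ × 0.0980/0.9020 = 16.3 kΩ.
(Any R1, R2 with R2/(R1+R2) = 0.744 and R1‖R2 ≤ 16.3 kΩ will meet the spec.)

R_th ≤ 16.3 kΩ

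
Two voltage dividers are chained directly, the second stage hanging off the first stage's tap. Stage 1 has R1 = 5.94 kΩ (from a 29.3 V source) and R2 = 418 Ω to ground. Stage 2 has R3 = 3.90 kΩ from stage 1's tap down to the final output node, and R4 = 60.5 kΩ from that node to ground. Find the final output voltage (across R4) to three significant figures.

V_out ≈ 1.80 V

Stage 2 presents R3+R4 = 64400 Ω as a load on stage 1's tap.
Stage 1's lower leg becomes R2‖(R3+R4) = 415.3 Ω, so V_mid = 29.3 × 415.3/6355 = 1.915 V.
Stage 2 is itself unloaded: V_out = V_mid × R4/(R3+R4) = 1.915 × 60500/64400 = 1.80 V.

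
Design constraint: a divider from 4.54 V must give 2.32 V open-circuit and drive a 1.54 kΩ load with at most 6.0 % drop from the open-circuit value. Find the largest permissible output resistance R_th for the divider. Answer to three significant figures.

Loading drop = R_th/(R_th + R_L) ≤ 0.0600, so R_th ≤ R_L · ε/(1−ε) = 1.54 kΩ × 0.0600/0.9400 = 98.3 Ω.

R_th ≤ 98.3 Ω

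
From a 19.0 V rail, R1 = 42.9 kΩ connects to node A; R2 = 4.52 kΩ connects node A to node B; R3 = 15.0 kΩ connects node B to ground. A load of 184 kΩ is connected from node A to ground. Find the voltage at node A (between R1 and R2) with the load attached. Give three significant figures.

V ≈ 5.54 V

Below node A the series string R2+R3 = 19.52 kΩ sits in parallel with the 184 kΩ load: 17.65 kΩ.
V_A = 19.0 × 17.65/(42.9 + 17.65) = 5.54 V.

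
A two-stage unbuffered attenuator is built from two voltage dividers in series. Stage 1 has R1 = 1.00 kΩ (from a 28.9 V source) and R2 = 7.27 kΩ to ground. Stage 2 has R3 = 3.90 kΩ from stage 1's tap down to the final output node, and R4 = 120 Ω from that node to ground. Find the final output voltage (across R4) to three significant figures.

Stage 2 presents R3+R4 = 4020 Ω as a load on stage 1's tap.
Stage 1's lower leg becomes R2‖(R3+R4) = 2589 Ω, so V_mid = 28.9 × 2589/3589 = 20.85 V.
Stage 2 is itself unloaded: V_out = V_mid × R4/(R3+R4) = 20.85 × 120/4020 = 0.622 V.

V_out ≈ 0.622 V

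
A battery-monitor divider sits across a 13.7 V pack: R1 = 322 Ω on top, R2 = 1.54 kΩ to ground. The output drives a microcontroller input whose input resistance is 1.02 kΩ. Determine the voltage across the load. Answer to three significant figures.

The load sits in parallel with R2: R2‖R_L = (1540 × 1020) / (1540 + 1020) = 613.6 Ω.
V_out = 13.7 × 613.6 / (322 + 613.6) = 13.7 × 613.6/935.6 = 8.98 V.
(Unloaded it would have been 11.3 V.)

V_out ≈ 8.98 V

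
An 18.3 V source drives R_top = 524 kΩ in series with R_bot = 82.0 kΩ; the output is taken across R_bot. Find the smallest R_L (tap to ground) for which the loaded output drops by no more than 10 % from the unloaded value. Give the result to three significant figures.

Output resistance R_th = R_top‖R_bot = (524 × 82.0)/606.0 = 70.90 kΩ.
The fractional drop is R_th/(R_th + R_L); requiring this ≤ 0.100 gives R_L ≥ R_th(1/0.100 − 1) = 70.90 × 9.000 = 638 kΩ.

R_L(min) ≈ 638 kΩ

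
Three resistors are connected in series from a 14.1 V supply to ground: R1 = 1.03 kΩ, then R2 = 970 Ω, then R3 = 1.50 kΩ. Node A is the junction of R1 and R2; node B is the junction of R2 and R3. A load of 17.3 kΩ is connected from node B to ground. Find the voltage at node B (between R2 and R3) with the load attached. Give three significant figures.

At node B, R3 is in parallel with the load: R3‖R_L = 1380 Ω.
Below node A the resistance is R2 + (R3‖R_L) = 2350 Ω, so V_A = 14.1 × 2350/3380 = 9.804 V.
Then V_B = V_A × (R3‖R_L)/(R2 + R3‖R_L) = 9.804 × 1380/2350 = 5.76 V.

V ≈ 5.76 V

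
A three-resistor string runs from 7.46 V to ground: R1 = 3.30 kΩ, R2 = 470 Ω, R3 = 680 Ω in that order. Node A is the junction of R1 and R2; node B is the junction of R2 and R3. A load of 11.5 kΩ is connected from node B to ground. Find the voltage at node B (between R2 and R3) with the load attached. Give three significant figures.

V ≈ 1.09 V

At node B, R3 is in parallel with the load: R3‖R_L = 642.0 Ω.
Below node A the resistance is R2 + (R3‖R_L) = 1112 Ω, so V_A = 7.46 × 1112/4412 = 1.880 V.
Then V_B = V_A × (R3‖R_L)/(R2 + R3‖R_L) = 1.880 × 642.0/1112 = 1.09 V.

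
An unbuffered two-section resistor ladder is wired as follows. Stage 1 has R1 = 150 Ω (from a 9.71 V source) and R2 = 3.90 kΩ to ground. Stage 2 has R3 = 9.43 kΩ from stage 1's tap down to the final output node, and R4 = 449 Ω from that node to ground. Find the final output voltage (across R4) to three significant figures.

Stage 2 presents R3+R4 = 9879 Ω as a load on stage 1's tap.
Stage 1's lower leg becomes R2‖(R3+R4) = 2796 Ω, so V_mid = 9.71 × 2796/2946 = 9.216 V.
Stage 2 is itself unloaded: V_out = V_mid × R4/(R3+R4) = 9.216 × 449/9879 = 0.419 V.

V_out ≈ 0.419 V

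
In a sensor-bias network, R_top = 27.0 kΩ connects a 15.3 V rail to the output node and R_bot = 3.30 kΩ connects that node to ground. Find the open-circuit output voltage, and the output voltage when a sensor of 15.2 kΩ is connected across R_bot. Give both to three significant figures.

Unloaded: 1.67 V; loaded: 1.40 V

Open-circuit: V = 15.3 × 3.30/(27.0 + 3.30) = 1.67 V.
With the load, R_bot becomes R_bot‖R_L = 2.711 kΩ, so V = 15.3 × 2.711/29.71 = 1.40 V.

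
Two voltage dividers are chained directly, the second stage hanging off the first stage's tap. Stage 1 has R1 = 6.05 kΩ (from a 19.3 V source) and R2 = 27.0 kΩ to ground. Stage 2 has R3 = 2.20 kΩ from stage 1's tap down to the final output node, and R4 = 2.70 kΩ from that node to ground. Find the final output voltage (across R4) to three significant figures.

V_out ≈ 4.33 V

Stage 2 presents R3+R4 = 4.900 kΩ as a load on stage 1's tap.
Stage 1's lower leg becomes R2‖(R3+R4) = 4.147 kΩ, so V_mid = 19.3 × 4.147/10.20 = 7.849 V.
Stage 2 is itself unloaded: V_out = V_mid × R4/(R3+R4) = 7.849 × 2.70/4.900 = 4.33 V.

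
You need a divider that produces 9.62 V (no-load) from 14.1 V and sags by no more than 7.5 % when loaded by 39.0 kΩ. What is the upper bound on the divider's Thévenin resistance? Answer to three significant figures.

Loading drop = R_th/(R_th + R_L) ≤ 0.0750, so R_th ≤ R_L · ε/(1−ε) = 39.0 kΩ × 0.0750/0.9250 = 3.16 kΩ.
(Any R1, R2 with R2/(R1+R2) = 0.682 and R1‖R2 ≤ 3.16 kΩ will meet the spec.)

R_th ≤ 3.16 kΩ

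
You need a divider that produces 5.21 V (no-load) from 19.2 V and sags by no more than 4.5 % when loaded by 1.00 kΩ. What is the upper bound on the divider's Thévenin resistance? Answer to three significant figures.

Loading drop = R_th/(R_th + R_L) ≤ 0.0450, so R_th ≤ R_L · ε/(1−ε) = 1.00 kΩ × 0.0450/0.9550 = 47.1 Ω.
(Any R1, R2 with R2/(R1+R2) = 0.271 and R1‖R2 ≤ 47.1 Ω will meet the spec.)

R_th ≤ 47.1 Ω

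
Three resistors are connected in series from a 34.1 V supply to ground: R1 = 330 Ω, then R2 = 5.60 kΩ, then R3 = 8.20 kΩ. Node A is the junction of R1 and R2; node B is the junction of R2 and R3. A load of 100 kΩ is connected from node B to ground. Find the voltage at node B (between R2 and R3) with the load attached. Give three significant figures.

At node B, R3 is in parallel with the load: R3‖R_L = 7579 Ω.
Below node A the resistance is R2 + (R3‖R_L) = 13180 Ω, so V_A = 34.1 × 13180/13510 = 33.27 V.
Then V_B = V_A × (R3‖R_L)/(R2 + R3‖R_L) = 33.27 × 7579/13180 = 19.1 V.

V ≈ 19.1 V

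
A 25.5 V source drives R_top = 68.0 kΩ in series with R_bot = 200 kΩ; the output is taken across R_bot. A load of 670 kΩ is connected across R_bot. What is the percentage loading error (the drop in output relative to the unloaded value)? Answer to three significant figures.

The divider's output (Thévenin) resistance is R_top‖R_bot = 50.75 kΩ.
Fractional drop under load = R_th/(R_th + R_L) = 50.75 / (50.75 + 670) = 0.07041.
So the output falls by 7.04 %.

7.04 %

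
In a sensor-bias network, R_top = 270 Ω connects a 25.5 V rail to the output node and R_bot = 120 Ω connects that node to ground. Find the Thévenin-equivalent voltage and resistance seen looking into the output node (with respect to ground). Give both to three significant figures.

V_th is the open-circuit tap voltage: 25.5 × 120/(270 + 120) = 7.85 V.
With the supply zeroed, R_top and R_bot appear in parallel from the tap: R_th = R_top‖R_bot = (270 × 120)/390.0 = 83.1 Ω.

V_th = 7.85 V, R_th = 83.1 Ω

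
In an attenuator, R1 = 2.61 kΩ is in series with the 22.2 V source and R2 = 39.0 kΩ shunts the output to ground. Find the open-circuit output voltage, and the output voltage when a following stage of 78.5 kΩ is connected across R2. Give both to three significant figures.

Open-circuit: V = 22.2 × 39.0/(2.61 + 39.0) = 20.8 V.
With the load, R2 becomes R2‖R_L = 26.06 kΩ, so V = 22.2 × 26.06/28.67 = 20.2 V.

Unloaded: 20.8 V; loaded: 20.2 V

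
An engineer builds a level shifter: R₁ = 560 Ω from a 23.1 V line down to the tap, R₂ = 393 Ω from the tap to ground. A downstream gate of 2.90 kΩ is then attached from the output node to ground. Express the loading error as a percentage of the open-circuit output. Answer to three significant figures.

The divider's output (Thévenin) resistance is R₁‖R₂ = 230.9 Ω.
Fractional drop under load = R_th/(R_th + R_L) = 230.9 / (230.9 + 2900) = 0.07376.
So the output falls by 7.38 %.

7.38 %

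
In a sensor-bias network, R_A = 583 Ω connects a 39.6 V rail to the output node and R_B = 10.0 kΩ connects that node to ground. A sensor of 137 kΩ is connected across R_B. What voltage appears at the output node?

The load sits in parallel with R_B: R_B‖R_L = (10000 × 137000) / (10000 + 137000) = 9320 Ω.
V_out = 39.6 × 9320 / (583 + 9320) = 39.6 × 9320/9903 = 37.3 V.
(Unloaded it would have been 37.4 V.)

V_out ≈ 37.3 V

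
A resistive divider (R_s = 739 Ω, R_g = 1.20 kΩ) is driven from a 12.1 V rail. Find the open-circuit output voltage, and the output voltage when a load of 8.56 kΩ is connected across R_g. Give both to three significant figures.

Open-circuit: V = 12.1 × 1200/(739 + 1200) = 7.49 V.
With the load, R_g becomes R_g‖R_L = 1052 Ω, so V = 12.1 × 1052/1791 = 7.11 V.

Unloaded: 7.49 V; loaded: 7.11 V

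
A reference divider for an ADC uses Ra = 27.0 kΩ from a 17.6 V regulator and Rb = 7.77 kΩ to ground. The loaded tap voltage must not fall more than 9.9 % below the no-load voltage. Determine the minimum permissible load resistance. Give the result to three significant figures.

R_L(min) ≈ 54.9 kΩ

Output resistance R_th = Ra‖Rb = (27.0 × 7.77)/34.77 = 6.034 kΩ.
The fractional drop is R_th/(R_th + R_L); requiring this ≤ 0.0990 gives R_L ≥ R_th(1/0.0990 − 1) = 6.034 × 9.101 = 54.9 kΩ.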